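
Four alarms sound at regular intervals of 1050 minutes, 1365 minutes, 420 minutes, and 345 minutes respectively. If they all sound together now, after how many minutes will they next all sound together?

627900 minutes

The first simultaneous occurrence is after LCM of the individual periods.
1050 = 2 × 3 × 5^2 × 7
1365 = 3 × 5 × 7 × 13
420 = 2^2 × 3 × 5 × 7
345 = 3 × 5 × 23
LCM(1050, 1365, 420, 345) = 2^2 × 3 × 5^2 × 7 × 13 × 23 = 627900.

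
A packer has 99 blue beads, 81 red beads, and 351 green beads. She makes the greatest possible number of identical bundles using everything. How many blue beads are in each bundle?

11

Number of bundles = gcd(99, 81, 351).
99 = 3^2 × 11
81 = 3^4
351 = 3^3 × 13
gcd(99, 81, 351) = 3^2 = 9.
blue beads per bundle = 99 / 9 = 11.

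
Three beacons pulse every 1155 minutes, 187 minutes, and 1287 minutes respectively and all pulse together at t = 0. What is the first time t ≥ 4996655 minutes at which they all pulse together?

5360355 minutes

Joint pulses occur at multiples of LCM(1155, 187, 1287).
1155 = 3 × 5 × 7 × 11
187 = 11 × 17
1287 = 3^2 × 11 × 13
LCM(1155, 187, 1287) = 3^2 × 5 × 7 × 11 × 13 × 17 = 765765.
Smallest multiple of 765765 that is ≥ 4996655: ⌈4996655/765765⌉ × 765765 = 7 × 765765 = 5360355.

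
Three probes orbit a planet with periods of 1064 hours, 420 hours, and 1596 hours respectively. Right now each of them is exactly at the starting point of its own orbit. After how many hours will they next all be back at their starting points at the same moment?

They coincide at every common multiple of the periods; the first is the LCM.
1064 = 2^3 × 7 × 19
420 = 2^2 × 3 × 5 × 7
1596 = 2^2 × 3 × 7 × 19
LCM(1064, 420, 1596) = 2^3 × 3 × 5 × 7 × 19 = 15960.

15960 hours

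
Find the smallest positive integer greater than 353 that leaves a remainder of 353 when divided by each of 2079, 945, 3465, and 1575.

52328

N − 353 must be a common multiple of 2079, 945, 3465, and 1575.
2079 = 3^3 × 7 × 11
945 = 3^3 × 5 × 7
3465 = 3^2 × 5 × 7 × 11
1575 = 3^2 × 5^2 × 7
LCM(2079, 945, 3465, 1575) = 3^3 × 5^2 × 7 × 11 = 51975.
Smallest N > 353 is LCM + 353 = 51975 + 353 = 52328.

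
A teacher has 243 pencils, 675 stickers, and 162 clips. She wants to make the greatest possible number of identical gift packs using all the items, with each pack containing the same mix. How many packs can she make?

The pack count must divide each quantity, so the greatest is gcd(243, 675, 162).
243 = 3^5
675 = 3^3 × 5^2
162 = 2 × 3^4
gcd(243, 675, 162) = 3^3 = 27.

27 packs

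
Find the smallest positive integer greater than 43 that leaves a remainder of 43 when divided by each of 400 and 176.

4443

N − 43 must be a common multiple of 400 and 176.
400 = 2^4 × 5^2
176 = 2^4 × 11
LCM(400, 176) = 2^4 × 5^2 × 11 = 4400.
Smallest N > 43 is LCM + 43 = 4400 + 43 = 4443.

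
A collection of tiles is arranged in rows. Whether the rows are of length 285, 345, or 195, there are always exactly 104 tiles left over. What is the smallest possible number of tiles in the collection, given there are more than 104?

85319

N − 104 must be a common multiple of 285, 345, and 195.
285 = 3 × 5 × 19
345 = 3 × 5 × 23
195 = 3 × 5 × 13
LCM(285, 345, 195) = 3 × 5 × 13 × 19 × 23 = 85215.
Smallest N > 104 is LCM + 104 = 85215 + 104 = 85319.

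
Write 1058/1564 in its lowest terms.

23/34

1058 = 2 × 23^2
1564 = 2^2 × 17 × 23
gcd(1058, 1564) = 2 × 23 = 46.
Divide numerator and denominator by 46: 1058/1564 = 23/34.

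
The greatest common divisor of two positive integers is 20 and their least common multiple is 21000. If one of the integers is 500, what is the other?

For two integers, gcd × lcm = product, so the other is (20 × 21000) / 500 = 420000 / 500 = 840.

840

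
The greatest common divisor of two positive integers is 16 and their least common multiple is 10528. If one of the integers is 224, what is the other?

For two integers, gcd × lcm = product, so the other is (16 × 10528) / 224 = 168448 / 224 = 752.

752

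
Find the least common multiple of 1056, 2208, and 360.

1056 = 2^5 × 3 × 11
2208 = 2^5 × 3 × 23
360 = 2^3 × 3^2 × 5
LCM(1056, 2208, 360) = 2^5 × 3^2 × 5 × 11 × 23 = 364320.

364320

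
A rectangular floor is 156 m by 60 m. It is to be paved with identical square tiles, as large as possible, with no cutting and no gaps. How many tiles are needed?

65

Tile side = gcd(156, 60).
156 = 2^2 × 3 × 13
60 = 2^2 × 3 × 5
gcd(156, 60) = 2^2 × 3 = 12.
Tiles: (156/12) × (60/12) = 13 × 5 = 65.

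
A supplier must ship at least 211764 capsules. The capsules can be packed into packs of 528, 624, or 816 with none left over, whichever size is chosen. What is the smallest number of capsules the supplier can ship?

The number of capsules must be a common multiple of 528, 624, and 816, so a multiple of their LCM.
528 = 2^4 × 3 × 11
624 = 2^4 × 3 × 13
816 = 2^4 × 3 × 17
LCM(528, 624, 816) = 2^4 × 3 × 11 × 13 × 17 = 116688.
Smallest multiple of 116688 that is ≥ 211764: ⌈211764/116688⌉ × 116688 = 2 × 116688 = 233376.

233376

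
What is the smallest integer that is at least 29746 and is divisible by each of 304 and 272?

31008

The integer must be a common multiple of 304 and 272, so a multiple of their LCM.
304 = 2^4 × 19
272 = 2^4 × 17
LCM(304, 272) = 2^4 × 17 × 19 = 5168.
Smallest multiple of 5168 that is ≥ 29746: ⌈29746/5168⌉ × 5168 = 6 × 5168 = 31008.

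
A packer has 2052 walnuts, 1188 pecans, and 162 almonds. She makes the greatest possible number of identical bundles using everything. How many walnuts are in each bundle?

38

Number of bundles = gcd(2052, 1188, 162).
2052 = 2^2 × 3^3 × 19
1188 = 2^2 × 3^3 × 11
162 = 2 × 3^4
gcd(2052, 1188, 162) = 2 × 3^3 = 54.
walnuts per bundle = 2052 / 54 = 38.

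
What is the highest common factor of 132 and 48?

12

132 = 2^2 × 3 × 11
48 = 2^4 × 3
gcd(132, 48) = 2^2 × 3 = 12.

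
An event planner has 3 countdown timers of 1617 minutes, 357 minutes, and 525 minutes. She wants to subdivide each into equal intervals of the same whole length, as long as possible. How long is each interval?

The interval must divide each timer length; the longest such is the gcd.
1617 = 3 × 7^2 × 11
357 = 3 × 7 × 17
525 = 3 × 5^2 × 7
gcd(1617, 357, 525) = 3 × 7 = 21.

21 minutes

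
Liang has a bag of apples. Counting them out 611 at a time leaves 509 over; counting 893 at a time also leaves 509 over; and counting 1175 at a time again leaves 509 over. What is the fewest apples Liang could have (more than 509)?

N − 509 must be a common multiple of 611, 893, and 1175.
611 = 13 × 47
893 = 19 × 47
1175 = 5^2 × 47
LCM(611, 893, 1175) = 5^2 × 13 × 19 × 47 = 290225.
Smallest N > 509 is LCM + 509 = 290225 + 509 = 290734.

290734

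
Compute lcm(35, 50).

350

35 = 5 × 7
50 = 2 × 5^2
LCM(35, 50) = 2 × 5^2 × 7 = 350.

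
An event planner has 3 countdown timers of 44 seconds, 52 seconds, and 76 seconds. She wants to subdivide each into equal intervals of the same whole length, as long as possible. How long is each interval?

4 seconds

The interval must divide each timer length; the longest such is the gcd.
44 = 2^2 × 11
52 = 2^2 × 13
76 = 2^2 × 19
gcd(44, 52, 76) = 2^2 = 4.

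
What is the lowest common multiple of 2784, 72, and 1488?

258912

2784 = 2^5 × 3 × 29
72 = 2^3 × 3^2
1488 = 2^4 × 3 × 31
LCM(2784, 72, 1488) = 2^5 × 3^2 × 29 × 31 = 258912.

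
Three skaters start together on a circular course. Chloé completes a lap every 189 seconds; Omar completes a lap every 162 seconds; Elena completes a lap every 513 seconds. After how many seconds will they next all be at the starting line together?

They coincide at every common multiple of the periods; the first is the LCM.
189 = 3^3 × 7
162 = 2 × 3^4
513 = 3^3 × 19
LCM(189, 162, 513) = 2 × 3^4 × 7 × 19 = 21546.

21546 seconds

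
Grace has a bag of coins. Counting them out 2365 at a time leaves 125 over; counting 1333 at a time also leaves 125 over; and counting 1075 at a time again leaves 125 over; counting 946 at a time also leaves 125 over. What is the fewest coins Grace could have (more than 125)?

733275

N − 125 must be a common multiple of 2365, 1333, 1075, and 946.
2365 = 5 × 11 × 43
1333 = 31 × 43
1075 = 5^2 × 43
946 = 2 × 11 × 43
LCM(2365, 1333, 1075, 946) = 2 × 5^2 × 11 × 31 × 43 = 733150.
Smallest N > 125 is LCM + 125 = 733150 + 125 = 733275.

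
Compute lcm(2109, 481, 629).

466089

2109 = 3 × 19 × 37
481 = 13 × 37
629 = 17 × 37
LCM(2109, 481, 629) = 3 × 13 × 17 × 19 × 37 = 466089.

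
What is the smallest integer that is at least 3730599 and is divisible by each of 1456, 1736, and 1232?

3971968

The integer must be a common multiple of 1456, 1736, and 1232, so a multiple of their LCM.
1456 = 2^4 × 7 × 13
1736 = 2^3 × 7 × 31
1232 = 2^4 × 7 × 11
LCM(1456, 1736, 1232) = 2^4 × 7 × 11 × 13 × 31 = 496496.
Smallest multiple of 496496 that is ≥ 3730599: ⌈3730599/496496⌉ × 496496 = 8 × 496496 = 3971968.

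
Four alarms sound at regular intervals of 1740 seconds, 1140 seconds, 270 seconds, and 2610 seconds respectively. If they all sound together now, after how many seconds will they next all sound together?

We need the least common multiple of the intervals.
1740 = 2^2 × 3 × 5 × 29
1140 = 2^2 × 3 × 5 × 19
270 = 2 × 3^3 × 5
2610 = 2 × 3^2 × 5 × 29
LCM(1740, 1140, 270, 2610) = 2^2 × 3^3 × 5 × 19 × 29 = 297540.

297540 seconds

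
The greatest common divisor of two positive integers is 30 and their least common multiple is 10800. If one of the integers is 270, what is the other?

1200

For two integers, gcd × lcm = product, so the other is (30 × 10800) / 270 = 324000 / 270 = 1200.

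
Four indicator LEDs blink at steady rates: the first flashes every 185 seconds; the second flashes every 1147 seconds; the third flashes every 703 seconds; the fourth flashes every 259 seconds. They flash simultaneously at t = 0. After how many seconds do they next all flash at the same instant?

The first simultaneous occurrence is after LCM of the individual periods.
185 = 5 × 37
1147 = 31 × 37
703 = 19 × 37
259 = 7 × 37
LCM(185, 1147, 703, 259) = 5 × 7 × 19 × 31 × 37 = 762755.

762755 seconds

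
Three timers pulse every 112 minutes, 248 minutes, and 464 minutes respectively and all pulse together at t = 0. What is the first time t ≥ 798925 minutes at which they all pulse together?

Joint pulses occur at multiples of LCM(112, 248, 464).
112 = 2^4 × 7
248 = 2^3 × 31
464 = 2^4 × 29
LCM(112, 248, 464) = 2^4 × 7 × 29 × 31 = 100688.
Smallest multiple of 100688 that is ≥ 798925: ⌈798925/100688⌉ × 100688 = 8 × 100688 = 805504.

805504 minutes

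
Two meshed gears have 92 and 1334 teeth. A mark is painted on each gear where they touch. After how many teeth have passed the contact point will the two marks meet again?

The first simultaneous occurrence is after LCM of the individual periods.
92 = 2^2 × 23
1334 = 2 × 23 × 29
LCM(92, 1334) = 2^2 × 23 × 29 = 2668.

2668 teeth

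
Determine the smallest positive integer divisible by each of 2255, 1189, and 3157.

2255 = 5 × 11 × 41
1189 = 29 × 41
3157 = 7 × 11 × 41
LCM(2255, 1189, 3157) = 5 × 7 × 11 × 29 × 41 = 457765.

457765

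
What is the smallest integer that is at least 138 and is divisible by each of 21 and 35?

210

The integer must be a common multiple of 21 and 35, so a multiple of their LCM.
21 = 3 × 7
35 = 5 × 7
LCM(21, 35) = 3 × 5 × 7 = 105.
Smallest multiple of 105 that is ≥ 138: ⌈138/105⌉ × 105 = 2 × 105 = 210.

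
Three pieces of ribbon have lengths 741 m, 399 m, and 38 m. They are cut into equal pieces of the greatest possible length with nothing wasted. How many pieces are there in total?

Piece length = gcd(741, 399, 38).
741 = 3 × 13 × 19
399 = 3 × 7 × 19
38 = 2 × 19
gcd(741, 399, 38) = 19.
Total pieces = 741/19 + 399/19 + 38/19 = 39 + 21 + 2 = 62.

62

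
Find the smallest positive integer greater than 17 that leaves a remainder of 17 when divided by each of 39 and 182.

563

N − 17 must be a common multiple of 39 and 182.
39 = 3 × 13
182 = 2 × 7 × 13
LCM(39, 182) = 2 × 3 × 7 × 13 = 546.
Smallest N > 17 is LCM + 17 = 546 + 17 = 563.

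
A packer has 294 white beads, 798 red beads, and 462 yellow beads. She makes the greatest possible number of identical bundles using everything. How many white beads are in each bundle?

Number of bundles = gcd(294, 798, 462).
294 = 2 × 3 × 7^2
798 = 2 × 3 × 7 × 19
462 = 2 × 3 × 7 × 11
gcd(294, 798, 462) = 2 × 3 × 7 = 42.
white beads per bundle = 294 / 42 = 7.

7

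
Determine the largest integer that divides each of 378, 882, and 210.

378 = 2 × 3^3 × 7
882 = 2 × 3^2 × 7^2
210 = 2 × 3 × 5 × 7
gcd(378, 882, 210) = 2 × 3 × 7 = 42.

42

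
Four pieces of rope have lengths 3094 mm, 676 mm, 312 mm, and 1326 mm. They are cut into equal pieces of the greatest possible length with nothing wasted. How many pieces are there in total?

Piece length = gcd(3094, 676, 312, 1326).
3094 = 2 × 7 × 13 × 17
676 = 2^2 × 13^2
312 = 2^3 × 3 × 13
1326 = 2 × 3 × 13 × 17
gcd(3094, 676, 312, 1326) = 2 × 13 = 26.
Total pieces = 3094/26 + 676/26 + 312/26 + 1326/26 = 119 + 26 + 12 + 51 = 208.

208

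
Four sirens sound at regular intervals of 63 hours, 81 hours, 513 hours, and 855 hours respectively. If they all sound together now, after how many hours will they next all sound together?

They coincide at every common multiple of the periods; the first is the LCM.
63 = 3^2 × 7
81 = 3^4
513 = 3^3 × 19
855 = 3^2 × 5 × 19
LCM(63, 81, 513, 855) = 3^4 × 5 × 7 × 19 = 53865.

53865 hours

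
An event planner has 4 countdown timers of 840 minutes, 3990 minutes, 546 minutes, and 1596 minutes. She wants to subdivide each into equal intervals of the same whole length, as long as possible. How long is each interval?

The interval must divide each timer length; the longest such is the gcd.
840 = 2^3 × 3 × 5 × 7
3990 = 2 × 3 × 5 × 7 × 19
546 = 2 × 3 × 7 × 13
1596 = 2^2 × 3 × 7 × 19
gcd(840, 3990, 546, 1596) = 2 × 3 × 7 = 42.

42 minutes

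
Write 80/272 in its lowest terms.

80 = 2^4 × 5
272 = 2^4 × 17
gcd(80, 272) = 2^4 = 16.
Divide numerator and denominator by 16: 80/272 = 5/17.

5/17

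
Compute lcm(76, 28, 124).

16492

76 = 2^2 × 19
28 = 2^2 × 7
124 = 2^2 × 31
LCM(76, 28, 124) = 2^2 × 7 × 19 × 31 = 16492.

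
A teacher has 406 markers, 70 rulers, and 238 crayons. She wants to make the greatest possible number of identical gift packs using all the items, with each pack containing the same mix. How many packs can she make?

The pack count must divide each quantity, so the greatest is gcd(406, 70, 238).
406 = 2 × 7 × 29
70 = 2 × 5 × 7
238 = 2 × 7 × 17
gcd(406, 70, 238) = 2 × 7 = 14.

14 packs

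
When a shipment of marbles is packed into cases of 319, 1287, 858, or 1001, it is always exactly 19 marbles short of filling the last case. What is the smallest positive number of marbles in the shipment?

Being 19 short of a full case of size k means N ≡ −19 (mod k), i.e. N + 19 is a multiple of each size.
319 = 11 × 29
1287 = 3^2 × 11 × 13
858 = 2 × 3 × 11 × 13
1001 = 7 × 11 × 13
LCM(319, 1287, 858, 1001) = 2 × 3^2 × 7 × 11 × 13 × 29 = 522522.
Smallest positive N is 522522 − 19 = 522503.

522503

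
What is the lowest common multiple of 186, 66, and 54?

186 = 2 × 3 × 31
66 = 2 × 3 × 11
54 = 2 × 3^3
LCM(186, 66, 54) = 2 × 3^3 × 11 × 31 = 18414.

18414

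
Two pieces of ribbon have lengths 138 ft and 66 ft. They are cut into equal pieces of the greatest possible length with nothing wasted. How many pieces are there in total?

34

Piece length = gcd(138, 66).
138 = 2 × 3 × 23
66 = 2 × 3 × 11
gcd(138, 66) = 2 × 3 = 6.
Total pieces = 138/6 + 66/6 = 23 + 11 = 34.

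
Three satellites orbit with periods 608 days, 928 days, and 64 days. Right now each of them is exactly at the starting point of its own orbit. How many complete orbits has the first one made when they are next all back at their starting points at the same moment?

58 orbits

All finish a whole number of cycles simultaneously at t = LCM of the periods.
608 = 2^5 × 19
928 = 2^5 × 29
64 = 2^6
LCM(608, 928, 64) = 2^6 × 19 × 29 = 35264.
Orbits for period 608: 35264 / 608 = 58.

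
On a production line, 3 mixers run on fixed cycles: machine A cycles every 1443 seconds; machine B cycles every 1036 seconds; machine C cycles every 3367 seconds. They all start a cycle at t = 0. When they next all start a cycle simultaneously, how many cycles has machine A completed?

28 cycles

The first common completion time is the LCM of the periods.
1443 = 3 × 13 × 37
1036 = 2^2 × 7 × 37
3367 = 7 × 13 × 37
LCM(1443, 1036, 3367) = 2^2 × 3 × 7 × 13 × 37 = 40404.
Cycles for period 1443: 40404 / 1443 = 28.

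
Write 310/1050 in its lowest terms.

31/105

310 = 2 × 5 × 31
1050 = 2 × 3 × 5^2 × 7
gcd(310, 1050) = 2 × 5 = 10.
Divide numerator and denominator by 10: 310/1050 = 31/105.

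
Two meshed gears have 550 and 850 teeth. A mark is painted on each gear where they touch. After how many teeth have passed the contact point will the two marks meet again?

9350 teeth

They coincide at every common multiple of the periods; the first is the LCM.
550 = 2 × 5^2 × 11
850 = 2 × 5^2 × 17
LCM(550, 850) = 2 × 5^2 × 11 × 17 = 9350.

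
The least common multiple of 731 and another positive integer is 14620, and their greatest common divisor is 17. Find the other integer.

340

gcd × lcm = product of the two integers, so the other integer is (17 × 14620) / 731 = 340.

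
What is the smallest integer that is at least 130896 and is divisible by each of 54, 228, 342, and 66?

The integer must be a common multiple of 54, 228, 342, and 66, so a multiple of their LCM.
54 = 2 × 3^3
228 = 2^2 × 3 × 19
342 = 2 × 3^2 × 19
66 = 2 × 3 × 11
LCM(54, 228, 342, 66) = 2^2 × 3^3 × 11 × 19 = 22572.
Smallest multiple of 22572 that is ≥ 130896: ⌈130896/22572⌉ × 22572 = 6 × 22572 = 135432.

135432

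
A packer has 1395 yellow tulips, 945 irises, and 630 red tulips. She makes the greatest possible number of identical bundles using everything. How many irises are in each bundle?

Number of bundles = gcd(1395, 945, 630).
1395 = 3^2 × 5 × 31
945 = 3^3 × 5 × 7
630 = 2 × 3^2 × 5 × 7
gcd(1395, 945, 630) = 3^2 × 5 = 45.
irises per bundle = 945 / 45 = 21.

21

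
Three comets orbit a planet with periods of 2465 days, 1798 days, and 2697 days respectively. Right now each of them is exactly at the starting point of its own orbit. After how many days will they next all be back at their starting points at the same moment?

458490 days

The first simultaneous occurrence is after LCM of the individual periods.
2465 = 5 × 17 × 29
1798 = 2 × 29 × 31
2697 = 3 × 29 × 31
LCM(2465, 1798, 2697) = 2 × 3 × 5 × 17 × 29 × 31 = 458490.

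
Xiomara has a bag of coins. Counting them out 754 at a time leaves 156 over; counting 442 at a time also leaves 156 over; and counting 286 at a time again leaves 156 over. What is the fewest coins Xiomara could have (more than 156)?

141154

N − 156 must be a common multiple of 754, 442, and 286.
754 = 2 × 13 × 29
442 = 2 × 13 × 17
286 = 2 × 11 × 13
LCM(754, 442, 286) = 2 × 11 × 13 × 17 × 29 = 140998.
Smallest N > 156 is LCM + 156 = 140998 + 156 = 141154.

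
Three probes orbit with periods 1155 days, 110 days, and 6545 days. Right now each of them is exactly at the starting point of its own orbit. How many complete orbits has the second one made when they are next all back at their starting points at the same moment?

They are all back at their starting positions together after one LCM of the periods.
1155 = 3 × 5 × 7 × 11
110 = 2 × 5 × 11
6545 = 5 × 7 × 11 × 17
LCM(1155, 110, 6545) = 2 × 3 × 5 × 7 × 11 × 17 = 39270.
Orbits for period 110: 39270 / 110 = 357.

357 orbits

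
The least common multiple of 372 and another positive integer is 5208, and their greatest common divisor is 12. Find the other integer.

168

gcd × lcm = product of the two integers, so the other integer is (12 × 5208) / 372 = 168.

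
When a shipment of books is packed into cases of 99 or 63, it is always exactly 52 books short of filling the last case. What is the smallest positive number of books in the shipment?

Being 52 short of a full case of size k means N ≡ −52 (mod k), i.e. N + 52 is a multiple of each size.
99 = 3^2 × 11
63 = 3^2 × 7
LCM(99, 63) = 3^2 × 7 × 11 = 693.
Smallest positive N is 693 − 52 = 641.

641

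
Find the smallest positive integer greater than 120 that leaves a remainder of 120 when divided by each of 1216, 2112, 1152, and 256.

N − 120 must be a common multiple of 1216, 2112, 1152, and 256.
1216 = 2^6 × 19
2112 = 2^6 × 3 × 11
1152 = 2^7 × 3^2
256 = 2^8
LCM(1216, 2112, 1152, 256) = 2^8 × 3^2 × 11 × 19 = 481536.
Smallest N > 120 is LCM + 120 = 481536 + 120 = 481656.

481656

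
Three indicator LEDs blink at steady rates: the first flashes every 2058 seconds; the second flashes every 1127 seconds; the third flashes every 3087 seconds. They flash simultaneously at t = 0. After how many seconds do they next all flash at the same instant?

They coincide at every common multiple of the periods; the first is the LCM.
2058 = 2 × 3 × 7^3
1127 = 7^2 × 23
3087 = 3^2 × 7^3
LCM(2058, 1127, 3087) = 2 × 3^2 × 7^3 × 23 = 142002.

142002 seconds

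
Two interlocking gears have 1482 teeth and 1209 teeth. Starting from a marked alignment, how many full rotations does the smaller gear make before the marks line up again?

The first common completion time is the LCM of the periods.
1482 = 2 × 3 × 13 × 19
1209 = 3 × 13 × 31
LCM(1482, 1209) = 2 × 3 × 13 × 19 × 31 = 45942.
Rotations for period 1209: 45942 / 1209 = 38.

38 rotations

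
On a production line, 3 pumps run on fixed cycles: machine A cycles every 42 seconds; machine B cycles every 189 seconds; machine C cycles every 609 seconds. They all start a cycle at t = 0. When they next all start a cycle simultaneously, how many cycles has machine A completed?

261 cycles

The first common completion time is the LCM of the periods.
42 = 2 × 3 × 7
189 = 3^3 × 7
609 = 3 × 7 × 29
LCM(42, 189, 609) = 2 × 3^3 × 7 × 29 = 10962.
Cycles for period 42: 10962 / 42 = 261.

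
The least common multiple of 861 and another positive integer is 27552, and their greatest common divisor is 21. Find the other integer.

672

gcd × lcm = product of the two integers, so the other integer is (21 × 27552) / 861 = 672.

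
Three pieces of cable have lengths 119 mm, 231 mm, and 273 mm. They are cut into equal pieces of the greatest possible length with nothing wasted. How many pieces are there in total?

Piece length = gcd(119, 231, 273).
119 = 7 × 17
231 = 3 × 7 × 11
273 = 3 × 7 × 13
gcd(119, 231, 273) = 7.
Total pieces = 119/7 + 231/7 + 273/7 = 17 + 33 + 39 = 89.

89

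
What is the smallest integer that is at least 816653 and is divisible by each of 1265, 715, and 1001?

The integer must be a common multiple of 1265, 715, and 1001, so a multiple of their LCM.
1265 = 5 × 11 × 23
715 = 5 × 11 × 13
1001 = 7 × 11 × 13
LCM(1265, 715, 1001) = 5 × 7 × 11 × 13 × 23 = 115115.
Smallest multiple of 115115 that is ≥ 816653: ⌈816653/115115⌉ × 115115 = 8 × 115115 = 920920.

920920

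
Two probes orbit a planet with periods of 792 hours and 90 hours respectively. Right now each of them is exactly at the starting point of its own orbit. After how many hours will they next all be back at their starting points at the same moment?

The first simultaneous occurrence is after LCM of the individual periods.
792 = 2^3 × 3^2 × 11
90 = 2 × 3^2 × 5
LCM(792, 90) = 2^3 × 3^2 × 5 × 11 = 3960.

3960 hours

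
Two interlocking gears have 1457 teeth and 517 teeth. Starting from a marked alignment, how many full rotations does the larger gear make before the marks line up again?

11 rotations

The first common completion time is the LCM of the periods.
1457 = 31 × 47
517 = 11 × 47
LCM(1457, 517) = 11 × 31 × 47 = 16027.
Rotations for period 1457: 16027 / 1457 = 11.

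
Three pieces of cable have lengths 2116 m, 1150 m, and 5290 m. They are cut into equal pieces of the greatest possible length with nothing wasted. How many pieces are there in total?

Piece length = gcd(2116, 1150, 5290).
2116 = 2^2 × 23^2
1150 = 2 × 5^2 × 23
5290 = 2 × 5 × 23^2
gcd(2116, 1150, 5290) = 2 × 23 = 46.
Total pieces = 2116/46 + 1150/46 + 5290/46 = 46 + 25 + 115 = 186.

186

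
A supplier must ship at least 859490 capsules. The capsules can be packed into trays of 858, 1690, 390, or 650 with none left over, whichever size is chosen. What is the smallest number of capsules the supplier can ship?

The number of capsules must be a common multiple of 858, 1690, 390, and 650, so a multiple of their LCM.
858 = 2 × 3 × 11 × 13
1690 = 2 × 5 × 13^2
390 = 2 × 3 × 5 × 13
650 = 2 × 5^2 × 13
LCM(858, 1690, 390, 650) = 2 × 3 × 5^2 × 11 × 13^2 = 278850.
Smallest multiple of 278850 that is ≥ 859490: ⌈859490/278850⌉ × 278850 = 4 × 278850 = 1115400.

1115400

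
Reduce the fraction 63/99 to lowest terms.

63 = 3^2 × 7
99 = 3^2 × 11
gcd(63, 99) = 3^2 = 9.
Divide numerator and denominator by 9: 63/99 = 7/11.

7/11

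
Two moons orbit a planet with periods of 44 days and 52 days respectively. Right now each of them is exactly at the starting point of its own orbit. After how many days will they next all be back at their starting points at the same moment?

The first simultaneous occurrence is after LCM of the individual periods.
44 = 2^2 × 11
52 = 2^2 × 13
LCM(44, 52) = 2^2 × 11 × 13 = 572.

572 days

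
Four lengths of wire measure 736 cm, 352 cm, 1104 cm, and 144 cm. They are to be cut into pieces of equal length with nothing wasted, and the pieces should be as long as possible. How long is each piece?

The greatest length dividing all of 736, 352, 1104, and 144 is their gcd.
736 = 2^5 × 23
352 = 2^5 × 11
1104 = 2^4 × 3 × 23
144 = 2^4 × 3^2
gcd(736, 352, 1104, 144) = 2^4 = 16.

16 cm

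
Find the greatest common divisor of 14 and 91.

14 = 2 × 7
91 = 7 × 13
gcd(14, 91) = 7.

7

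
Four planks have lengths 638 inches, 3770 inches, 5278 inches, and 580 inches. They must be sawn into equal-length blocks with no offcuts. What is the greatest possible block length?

58 inches

The block length must divide every plank, so the greatest is gcd(638, 3770, 5278, 580).
638 = 2 × 11 × 29
3770 = 2 × 5 × 13 × 29
5278 = 2 × 7 × 13 × 29
580 = 2^2 × 5 × 29
gcd(638, 3770, 5278, 580) = 2 × 29 = 58.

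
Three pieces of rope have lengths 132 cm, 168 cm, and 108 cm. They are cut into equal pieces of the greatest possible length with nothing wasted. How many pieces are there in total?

34

Piece length = gcd(132, 168, 108).
132 = 2^2 × 3 × 11
168 = 2^3 × 3 × 7
108 = 2^2 × 3^3
gcd(132, 168, 108) = 2^2 × 3 = 12.
Total pieces = 132/12 + 168/12 + 108/12 = 11 + 14 + 9 = 34.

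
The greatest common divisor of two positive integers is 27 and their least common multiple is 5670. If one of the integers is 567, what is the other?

For two integers, gcd × lcm = product, so the other is (27 × 5670) / 567 = 153090 / 567 = 270.

270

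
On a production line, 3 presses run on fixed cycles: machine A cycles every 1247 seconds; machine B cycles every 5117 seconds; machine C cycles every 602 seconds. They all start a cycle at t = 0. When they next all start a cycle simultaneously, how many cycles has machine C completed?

493 cycles

All finish a whole number of cycles simultaneously at t = LCM of the periods.
1247 = 29 × 43
5117 = 7 × 17 × 43
602 = 2 × 7 × 43
LCM(1247, 5117, 602) = 2 × 7 × 17 × 29 × 43 = 296786.
Cycles for period 602: 296786 / 602 = 493.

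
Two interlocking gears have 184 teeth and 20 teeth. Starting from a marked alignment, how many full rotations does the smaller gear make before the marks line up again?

46 rotations

The first common completion time is the LCM of the periods.
184 = 2^3 × 23
20 = 2^2 × 5
LCM(184, 20) = 2^3 × 5 × 23 = 920.
Rotations for period 20: 920 / 20 = 46.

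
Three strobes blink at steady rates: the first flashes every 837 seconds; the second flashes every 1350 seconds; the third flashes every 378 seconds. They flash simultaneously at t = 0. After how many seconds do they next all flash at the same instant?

292950 seconds

We need the least common multiple of the intervals.
837 = 3^3 × 31
1350 = 2 × 3^3 × 5^2
378 = 2 × 3^3 × 7
LCM(837, 1350, 378) = 2 × 3^3 × 5^2 × 7 × 31 = 292950.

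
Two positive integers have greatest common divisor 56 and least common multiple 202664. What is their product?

11349184

For any two positive integers, gcd × lcm = product = 56 × 202664 = 11349184.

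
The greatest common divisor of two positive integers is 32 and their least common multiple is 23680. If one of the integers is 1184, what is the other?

For two integers, gcd × lcm = product, so the other is (32 × 23680) / 1184 = 757760 / 1184 = 640.

640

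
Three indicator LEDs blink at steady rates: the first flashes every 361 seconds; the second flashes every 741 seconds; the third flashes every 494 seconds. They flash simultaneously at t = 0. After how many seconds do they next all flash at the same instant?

The first simultaneous occurrence is after LCM of the individual periods.
361 = 19^2
741 = 3 × 13 × 19
494 = 2 × 13 × 19
LCM(361, 741, 494) = 2 × 3 × 13 × 19^2 = 28158.

28158 seconds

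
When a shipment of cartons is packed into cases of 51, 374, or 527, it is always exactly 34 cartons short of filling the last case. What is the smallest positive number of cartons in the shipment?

Being 34 short of a full case of size k means N ≡ −34 (mod k), i.e. N + 34 is a multiple of each size.
51 = 3 × 17
374 = 2 × 11 × 17
527 = 17 × 31
LCM(51, 374, 527) = 2 × 3 × 11 × 17 × 31 = 34782.
Smallest positive N is 34782 − 34 = 34748.

34748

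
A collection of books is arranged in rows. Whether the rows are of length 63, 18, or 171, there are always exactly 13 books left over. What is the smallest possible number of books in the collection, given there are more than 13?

2407

N − 13 must be a common multiple of 63, 18, and 171.
63 = 3^2 × 7
18 = 2 × 3^2
171 = 3^2 × 19
LCM(63, 18, 171) = 2 × 3^2 × 7 × 19 = 2394.
Smallest N > 13 is LCM + 13 = 2394 + 13 = 2407.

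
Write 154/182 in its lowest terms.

11/13

154 = 2 × 7 × 11
182 = 2 × 7 × 13
gcd(154, 182) = 2 × 7 = 14.
Divide numerator and denominator by 14: 154/182 = 11/13.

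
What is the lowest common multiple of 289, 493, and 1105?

289 = 17^2
493 = 17 × 29
1105 = 5 × 13 × 17
LCM(289, 493, 1105) = 5 × 13 × 17^2 × 29 = 544765.

544765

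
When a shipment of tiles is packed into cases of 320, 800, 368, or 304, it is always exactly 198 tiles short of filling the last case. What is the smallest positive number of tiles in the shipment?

Being 198 short of a full case of size k means N ≡ −198 (mod k), i.e. N + 198 is a multiple of each size.
320 = 2^6 × 5
800 = 2^5 × 5^2
368 = 2^4 × 23
304 = 2^4 × 19
LCM(320, 800, 368, 304) = 2^6 × 5^2 × 19 × 23 = 699200.
Smallest positive N is 699200 − 198 = 699002.

699002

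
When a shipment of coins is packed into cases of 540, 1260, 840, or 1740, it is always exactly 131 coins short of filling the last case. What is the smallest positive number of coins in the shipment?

Being 131 short of a full case of size k means N ≡ −131 (mod k), i.e. N + 131 is a multiple of each size.
540 = 2^2 × 3^3 × 5
1260 = 2^2 × 3^2 × 5 × 7
840 = 2^3 × 3 × 5 × 7
1740 = 2^2 × 3 × 5 × 29
LCM(540, 1260, 840, 1740) = 2^3 × 3^3 × 5 × 7 × 29 = 219240.
Smallest positive N is 219240 − 131 = 219109.

219109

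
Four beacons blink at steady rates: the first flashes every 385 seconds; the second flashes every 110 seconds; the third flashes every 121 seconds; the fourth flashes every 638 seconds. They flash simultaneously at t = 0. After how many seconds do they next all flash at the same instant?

We need the least common multiple of the intervals.
385 = 5 × 7 × 11
110 = 2 × 5 × 11
121 = 11^2
638 = 2 × 11 × 29
LCM(385, 110, 121, 638) = 2 × 5 × 7 × 11^2 × 29 = 245630.

245630 seconds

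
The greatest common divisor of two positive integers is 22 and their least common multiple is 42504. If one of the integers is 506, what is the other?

For two integers, gcd × lcm = product, so the other is (22 × 42504) / 506 = 935088 / 506 = 1848.

1848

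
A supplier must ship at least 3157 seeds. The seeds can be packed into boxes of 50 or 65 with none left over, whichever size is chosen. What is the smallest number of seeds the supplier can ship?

The number of seeds must be a common multiple of 50 and 65, so a multiple of their LCM.
50 = 2 × 5^2
65 = 5 × 13
LCM(50, 65) = 2 × 5^2 × 13 = 650.
Smallest multiple of 650 that is ≥ 3157: ⌈3157/650⌉ × 650 = 5 × 650 = 3250.

3250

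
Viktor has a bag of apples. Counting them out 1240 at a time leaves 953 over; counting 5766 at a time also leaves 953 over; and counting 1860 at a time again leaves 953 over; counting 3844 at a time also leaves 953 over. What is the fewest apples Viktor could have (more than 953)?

N − 953 must be a common multiple of 1240, 5766, 1860, and 3844.
1240 = 2^3 × 5 × 31
5766 = 2 × 3 × 31^2
1860 = 2^2 × 3 × 5 × 31
3844 = 2^2 × 31^2
LCM(1240, 5766, 1860, 3844) = 2^3 × 3 × 5 × 31^2 = 115320.
Smallest N > 953 is LCM + 953 = 115320 + 953 = 116273.

116273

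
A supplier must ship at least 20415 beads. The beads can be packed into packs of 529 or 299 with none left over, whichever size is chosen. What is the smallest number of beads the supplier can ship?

The number of beads must be a common multiple of 529 and 299, so a multiple of their LCM.
529 = 23^2
299 = 13 × 23
LCM(529, 299) = 13 × 23^2 = 6877.
Smallest multiple of 6877 that is ≥ 20415: ⌈20415/6877⌉ × 6877 = 3 × 6877 = 20631.

20631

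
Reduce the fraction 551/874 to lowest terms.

551 = 19 × 29
874 = 2 × 19 × 23
gcd(551, 874) = 19.
Divide numerator and denominator by 19: 551/874 = 29/46.

29/46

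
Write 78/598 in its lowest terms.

3/23

78 = 2 × 3 × 13
598 = 2 × 13 × 23
gcd(78, 598) = 2 × 13 = 26.
Divide numerator and denominator by 26: 78/598 = 3/23.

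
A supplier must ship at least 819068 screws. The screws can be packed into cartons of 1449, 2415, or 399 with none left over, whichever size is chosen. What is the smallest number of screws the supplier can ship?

The number of screws must be a common multiple of 1449, 2415, and 399, so a multiple of their LCM.
1449 = 3^2 × 7 × 23
2415 = 3 × 5 × 7 × 23
399 = 3 × 7 × 19
LCM(1449, 2415, 399) = 3^2 × 5 × 7 × 19 × 23 = 137655.
Smallest multiple of 137655 that is ≥ 819068: ⌈819068/137655⌉ × 137655 = 6 × 137655 = 825930.

825930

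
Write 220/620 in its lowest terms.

11/31

220 = 2^2 × 5 × 11
620 = 2^2 × 5 × 31
gcd(220, 620) = 2^2 × 5 = 20.
Divide numerator and denominator by 20: 220/620 = 11/31.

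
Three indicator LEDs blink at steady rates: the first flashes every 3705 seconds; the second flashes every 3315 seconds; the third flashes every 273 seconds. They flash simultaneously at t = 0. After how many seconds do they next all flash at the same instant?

440895 seconds

The first simultaneous occurrence is after LCM of the individual periods.
3705 = 3 × 5 × 13 × 19
3315 = 3 × 5 × 13 × 17
273 = 3 × 7 × 13
LCM(3705, 3315, 273) = 3 × 5 × 7 × 13 × 17 × 19 = 440895.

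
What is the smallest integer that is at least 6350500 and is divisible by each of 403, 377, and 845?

6836895

The integer must be a common multiple of 403, 377, and 845, so a multiple of their LCM.
403 = 13 × 31
377 = 13 × 29
845 = 5 × 13^2
LCM(403, 377, 845) = 5 × 13^2 × 29 × 31 = 759655.
Smallest multiple of 759655 that is ≥ 6350500: ⌈6350500/759655⌉ × 759655 = 9 × 759655 = 6836895.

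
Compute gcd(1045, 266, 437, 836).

1045 = 5 × 11 × 19
266 = 2 × 7 × 19
437 = 19 × 23
836 = 2^2 × 11 × 19
gcd(1045, 266, 437, 836) = 19.

19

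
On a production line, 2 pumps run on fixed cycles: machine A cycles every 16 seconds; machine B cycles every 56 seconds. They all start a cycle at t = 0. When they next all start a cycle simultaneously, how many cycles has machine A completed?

The first common completion time is the LCM of the periods.
16 = 2^4
56 = 2^3 × 7
LCM(16, 56) = 2^4 × 7 = 112.
Cycles for period 16: 112 / 16 = 7.

7 cycles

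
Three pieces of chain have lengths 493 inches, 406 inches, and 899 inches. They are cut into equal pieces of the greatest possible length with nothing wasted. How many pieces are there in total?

Piece length = gcd(493, 406, 899).
493 = 17 × 29
406 = 2 × 7 × 29
899 = 29 × 31
gcd(493, 406, 899) = 29.
Total pieces = 493/29 + 406/29 + 899/29 = 17 + 14 + 31 = 62.

62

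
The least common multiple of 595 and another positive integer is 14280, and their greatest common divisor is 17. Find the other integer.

gcd × lcm = product of the two integers, so the other integer is (17 × 14280) / 595 = 408.

408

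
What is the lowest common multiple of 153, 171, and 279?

153 = 3^2 × 17
171 = 3^2 × 19
279 = 3^2 × 31
LCM(153, 171, 279) = 3^2 × 17 × 19 × 31 = 90117.

90117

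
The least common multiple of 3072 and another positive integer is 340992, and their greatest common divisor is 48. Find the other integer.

gcd × lcm = product of the two integers, so the other integer is (48 × 340992) / 3072 = 5328.

5328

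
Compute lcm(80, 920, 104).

80 = 2^4 × 5
920 = 2^3 × 5 × 23
104 = 2^3 × 13
LCM(80, 920, 104) = 2^4 × 5 × 13 × 23 = 23920.

23920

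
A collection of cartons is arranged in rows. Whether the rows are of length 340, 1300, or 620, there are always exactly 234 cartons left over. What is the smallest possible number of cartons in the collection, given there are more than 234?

685334

N − 234 must be a common multiple of 340, 1300, and 620.
340 = 2^2 × 5 × 17
1300 = 2^2 × 5^2 × 13
620 = 2^2 × 5 × 31
LCM(340, 1300, 620) = 2^2 × 5^2 × 13 × 17 × 31 = 685100.
Smallest N > 234 is LCM + 234 = 685100 + 234 = 685334.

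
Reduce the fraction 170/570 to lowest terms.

17/57

170 = 2 × 5 × 17
570 = 2 × 3 × 5 × 19
gcd(170, 570) = 2 × 5 = 10.
Divide numerator and denominator by 10: 170/570 = 17/57.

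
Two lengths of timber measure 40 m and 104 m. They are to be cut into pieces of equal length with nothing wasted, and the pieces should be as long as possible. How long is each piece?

The greatest length dividing all of 40 and 104 is their gcd.
40 = 2^3 × 5
104 = 2^3 × 13
gcd(40, 104) = 2^3 = 8.

8 m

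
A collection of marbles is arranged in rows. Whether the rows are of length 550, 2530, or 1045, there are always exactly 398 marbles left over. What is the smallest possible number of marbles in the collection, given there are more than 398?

N − 398 must be a common multiple of 550, 2530, and 1045.
550 = 2 × 5^2 × 11
2530 = 2 × 5 × 11 × 23
1045 = 5 × 11 × 19
LCM(550, 2530, 1045) = 2 × 5^2 × 11 × 19 × 23 = 240350.
Smallest N > 398 is LCM + 398 = 240350 + 398 = 240748.

240748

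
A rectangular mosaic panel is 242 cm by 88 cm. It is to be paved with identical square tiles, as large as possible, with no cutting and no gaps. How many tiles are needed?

44

Tile side = gcd(242, 88).
242 = 2 × 11^2
88 = 2^3 × 11
gcd(242, 88) = 2 × 11 = 22.
Tiles: (242/22) × (88/22) = 11 × 4 = 44.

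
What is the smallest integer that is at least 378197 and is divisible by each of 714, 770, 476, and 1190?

392700

The integer must be a common multiple of 714, 770, 476, and 1190, so a multiple of their LCM.
714 = 2 × 3 × 7 × 17
770 = 2 × 5 × 7 × 11
476 = 2^2 × 7 × 17
1190 = 2 × 5 × 7 × 17
LCM(714, 770, 476, 1190) = 2^2 × 3 × 5 × 7 × 11 × 17 = 78540.
Smallest multiple of 78540 that is ≥ 378197: ⌈378197/78540⌉ × 78540 = 5 × 78540 = 392700.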